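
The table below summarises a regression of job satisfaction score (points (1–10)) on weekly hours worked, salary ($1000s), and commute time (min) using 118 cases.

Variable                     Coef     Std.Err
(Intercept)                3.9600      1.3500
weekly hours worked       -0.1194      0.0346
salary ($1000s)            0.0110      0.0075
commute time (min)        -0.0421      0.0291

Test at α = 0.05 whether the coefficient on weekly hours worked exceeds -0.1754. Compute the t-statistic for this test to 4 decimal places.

t = 1.6185

Read off: b = -0.1194, SE = 0.0346 for weekly hours worked.
H₀: β₁ = -0.1754 vs H₁: β₁ > -0.1754.
t = (-0.1194 − (-0.1754)) / 0.0346 = 1.6185.
df = n − k − 1 = 118 − 3 − 1 = 114.
One-sided p ≈ 0.0542, which is ≥ 0.05, so fail to reject H₀.
The data do not give significant evidence that the true slope on weekly hours worked exceeds -0.1754 points (1–10) per unit, holding the other predictors fixed.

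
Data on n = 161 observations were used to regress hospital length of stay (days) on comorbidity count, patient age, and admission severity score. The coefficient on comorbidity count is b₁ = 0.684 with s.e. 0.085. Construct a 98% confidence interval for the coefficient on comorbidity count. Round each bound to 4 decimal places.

df = n − k − 1 = 161 − 3 − 1 = 157.
t* = t_{0.01, 157} = 2.350334.
Margin = t* × SE = 2.350334 × 0.085 = 0.199778.
CI: 0.684 ± 0.199778 → (0.4842, 0.8838).
With 98% confidence, each one-unit increase in comorbidity count is associated with a change of between 0.4842 and 0.8838 days in hospital length of stay, holding the other predictors fixed.

(0.4842, 0.8838)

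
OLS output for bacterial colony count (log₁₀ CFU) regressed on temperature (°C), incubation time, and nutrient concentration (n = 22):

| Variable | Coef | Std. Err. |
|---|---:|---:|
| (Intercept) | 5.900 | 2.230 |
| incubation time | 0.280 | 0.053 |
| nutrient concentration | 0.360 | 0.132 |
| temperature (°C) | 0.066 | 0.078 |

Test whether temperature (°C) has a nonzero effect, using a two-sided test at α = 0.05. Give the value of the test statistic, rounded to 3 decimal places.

Read off: b = 0.066, SE = 0.078 for temperature (°C).
H₀: β₁ = 0 vs H₁: β₁ ≠ 0.
t = 0.066 / 0.078 = 0.846.
df = n − k − 1 = 22 − 3 − 1 = 18.
Two-sided p ≈ 0.4086, which is ≥ 0.05, so fail to reject H₀.
The data do not give significant evidence of an association between temperature (°C) and bacterial colony count, after adjusting for the other predictors.

t = 0.846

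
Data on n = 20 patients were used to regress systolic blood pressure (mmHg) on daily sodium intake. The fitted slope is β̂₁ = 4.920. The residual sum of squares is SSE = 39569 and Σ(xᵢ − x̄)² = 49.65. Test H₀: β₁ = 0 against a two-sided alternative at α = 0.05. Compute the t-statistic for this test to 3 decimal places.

t = 0.739

MSE = SSE/(n − 2) = 39569/18 = 2198.28.
SE(β̂₁) = √(MSE/Sₓₓ) = √(2198.28/49.65) = 6.65398.
t = 4.920 / 6.65398 = 0.739.
df = n − 2 = 18.
Two-sided p ≈ 0.4692, which is ≥ 0.05, so fail to reject H₀.
The data do not give significant evidence of an association between daily sodium intake and systolic blood pressure.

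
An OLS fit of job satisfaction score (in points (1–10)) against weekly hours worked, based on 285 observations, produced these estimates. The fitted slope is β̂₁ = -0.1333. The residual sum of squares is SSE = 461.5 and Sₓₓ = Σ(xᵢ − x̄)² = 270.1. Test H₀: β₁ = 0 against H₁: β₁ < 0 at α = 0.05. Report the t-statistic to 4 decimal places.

t = -1.7155

MSE = SSE/(n − 2) = 461.5/283 = 1.63074.
SE(β̂₁) = √(MSE/Sₓₓ) = √(1.63074/270.1) = 0.0777017.
t = -0.1333 / 0.0777017 = -1.7155.
df = n − 2 = 283.
One-sided p ≈ 0.0437, which is < 0.05, so reject H₀.
There is evidence that the true slope on weekly hours worked is negative.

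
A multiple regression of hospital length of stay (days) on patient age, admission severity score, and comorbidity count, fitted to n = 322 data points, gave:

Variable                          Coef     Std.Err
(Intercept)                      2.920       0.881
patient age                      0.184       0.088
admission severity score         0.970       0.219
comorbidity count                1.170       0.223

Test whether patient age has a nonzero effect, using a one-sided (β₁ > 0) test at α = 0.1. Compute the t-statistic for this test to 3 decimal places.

Read off: b = 0.184, SE = 0.088 for patient age.
H₀: β₁ = 0 vs H₁: β₁ > 0.
t = 0.184 / 0.088 = 2.091.
df = n − k − 1 = 322 − 3 − 1 = 318.
One-sided p ≈ 0.0187, which is < 0.1, so reject H₀.
There is evidence that the true slope on patient age is positive, holding the other predictors fixed.

t = 2.091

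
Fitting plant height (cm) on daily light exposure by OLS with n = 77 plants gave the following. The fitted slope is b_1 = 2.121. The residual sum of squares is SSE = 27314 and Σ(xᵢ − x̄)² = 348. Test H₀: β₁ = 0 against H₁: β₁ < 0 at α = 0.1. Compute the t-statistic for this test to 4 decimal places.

t = 2.0733

MSE = SSE/(n − 2) = 27314/75 = 364.187.
SE(b_1) = √(MSE/Sₓₓ) = √(364.187/348) = 1.02299.
t = 2.121 / 1.02299 = 2.0733.
df = n − 2 = 75.
One-sided p ≈ 0.9792, which is ≥ 0.1, so fail to reject H₀.
The data do not give significant evidence that the true slope on daily light exposure is negative.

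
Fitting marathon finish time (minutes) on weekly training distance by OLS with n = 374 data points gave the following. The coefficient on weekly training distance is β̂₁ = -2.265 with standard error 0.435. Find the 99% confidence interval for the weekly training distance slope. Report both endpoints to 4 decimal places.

df = n − 2 = 374 − 2 = 372.
t* = t_{0.005, 372} = 2.58911.
Margin = t* × SE = 2.58911 × 0.435 = 1.126263.
CI: -2.265 ± 1.126263 → (-3.3913, -1.1387).
With 99% confidence, each one-unit increase in weekly training distance is associated with a change of between -3.3913 and -1.1387 minutes in marathon finish time.

(-3.3913, -1.1387)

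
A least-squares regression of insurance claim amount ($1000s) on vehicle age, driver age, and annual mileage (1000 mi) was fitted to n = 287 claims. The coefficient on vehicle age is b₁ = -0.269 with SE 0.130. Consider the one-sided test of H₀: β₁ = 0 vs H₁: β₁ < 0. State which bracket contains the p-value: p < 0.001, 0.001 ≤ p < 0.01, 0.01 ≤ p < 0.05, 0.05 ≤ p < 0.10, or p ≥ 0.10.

0.01 ≤ p < 0.05

t = -0.269 / 0.130 = -2.069.
df = n − k − 1 = 287 − 3 − 1 = 283.
One-sided p = P(T_{283} < t) ≈ 0.0197.
So 0.01 ≤ p < 0.05.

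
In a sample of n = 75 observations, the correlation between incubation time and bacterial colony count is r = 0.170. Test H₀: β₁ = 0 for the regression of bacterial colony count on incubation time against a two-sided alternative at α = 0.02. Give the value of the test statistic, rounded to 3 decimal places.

t = r·√(n − 2)/√(1 − r²) = 0.170·√73/√0.9711 = 1.474.
df = n − 2 = 73.
Two-sided p ≈ 0.1448, which is ≥ 0.02, so fail to reject H₀.
The data do not give significant evidence of a linear association between incubation time and bacterial colony count.

t = 1.474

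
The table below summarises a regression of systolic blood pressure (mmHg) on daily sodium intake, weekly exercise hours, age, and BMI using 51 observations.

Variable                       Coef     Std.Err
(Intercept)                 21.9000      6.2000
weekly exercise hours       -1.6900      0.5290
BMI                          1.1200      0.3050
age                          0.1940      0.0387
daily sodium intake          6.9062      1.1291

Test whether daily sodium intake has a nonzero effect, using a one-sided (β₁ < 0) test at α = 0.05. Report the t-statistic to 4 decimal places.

Read off: b = 6.9062, SE = 1.1291 for daily sodium intake.
H₀: β₁ = 0 vs H₁: β₁ < 0.
t = 6.9062 / 1.1291 = 6.1166.
df = n − k − 1 = 51 − 4 − 1 = 46.
One-sided p ≈ 1.0000, which is ≥ 0.05, so fail to reject H₀.
The data do not give significant evidence that the true slope on daily sodium intake is negative, holding the other predictors fixed.

t = 6.1166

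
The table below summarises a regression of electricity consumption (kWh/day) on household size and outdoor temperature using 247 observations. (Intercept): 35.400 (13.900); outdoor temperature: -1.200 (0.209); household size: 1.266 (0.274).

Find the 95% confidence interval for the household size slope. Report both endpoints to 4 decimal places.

Read off: b = 1.266, SE = 0.274 for household size.
df = n − k − 1 = 247 − 2 − 1 = 244.
t* = t_{0.025, 244} = 1.969734.
Margin = t* × SE = 1.969734 × 0.274 = 0.539707.
CI: 1.266 ± 0.539707 → (0.7263, 1.8057).

(0.7263, 1.8057)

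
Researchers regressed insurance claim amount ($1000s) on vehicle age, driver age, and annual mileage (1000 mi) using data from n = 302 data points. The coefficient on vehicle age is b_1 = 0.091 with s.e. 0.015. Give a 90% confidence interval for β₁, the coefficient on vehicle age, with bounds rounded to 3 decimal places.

df = n − k − 1 = 302 − 3 − 1 = 298.
t* = t_{0.05, 298} = 1.649983.
Margin = t* × SE = 1.649983 × 0.015 = 0.02475.
CI: 0.091 ± 0.02475 → (0.066, 0.116).
With 90% confidence, each one-unit increase in vehicle age is associated with a change of between 0.066 and 0.116 $1000s in insurance claim amount, holding the other predictors fixed.

(0.066, 0.116)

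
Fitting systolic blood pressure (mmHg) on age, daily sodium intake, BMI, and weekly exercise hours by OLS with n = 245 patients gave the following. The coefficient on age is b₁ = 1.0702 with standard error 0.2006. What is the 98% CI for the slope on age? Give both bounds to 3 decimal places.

df = n − k − 1 = 245 − 4 − 1 = 240.
t* = t_{0.01, 240} = 2.341985.
Margin = t* × SE = 2.341985 × 0.2006 = 0.46980.
CI: 1.0702 ± 0.46980 → (0.600, 1.540).
With 98% confidence, each one-unit increase in age is associated with a change of between 0.600 and 1.540 mmHg in systolic blood pressure, holding the other predictors fixed.

(0.600, 1.540)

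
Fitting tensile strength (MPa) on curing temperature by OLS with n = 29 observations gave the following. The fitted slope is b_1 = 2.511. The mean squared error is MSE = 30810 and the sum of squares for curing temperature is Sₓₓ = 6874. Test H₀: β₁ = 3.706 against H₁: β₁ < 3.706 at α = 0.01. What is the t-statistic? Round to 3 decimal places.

SE(b_1) = √(MSE/Sₓₓ) = √(30810/6874) = 2.1171.
t = (2.511 − 3.706) / 2.1171 = -0.564.
df = n − 2 = 27.
One-sided p ≈ 0.2886, which is ≥ 0.01, so fail to reject H₀.
The data do not give significant evidence that the true slope on curing temperature is below 3.706 MPa per unit.

t = -0.564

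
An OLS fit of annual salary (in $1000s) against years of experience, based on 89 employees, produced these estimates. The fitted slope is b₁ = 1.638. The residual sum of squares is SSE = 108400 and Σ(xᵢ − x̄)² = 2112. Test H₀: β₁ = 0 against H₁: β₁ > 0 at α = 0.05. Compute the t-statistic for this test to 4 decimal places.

MSE = SSE/(n − 2) = 108400/87 = 1245.98.
SE(b₁) = √(MSE/Sₓₓ) = √(1245.98/2112) = 0.768083.
t = 1.638 / 0.768083 = 2.1326.
df = n − 2 = 87.
One-sided p ≈ 0.0179, which is < 0.05, so reject H₀.
There is evidence that the true slope on years of experience is positive.

t = 2.1326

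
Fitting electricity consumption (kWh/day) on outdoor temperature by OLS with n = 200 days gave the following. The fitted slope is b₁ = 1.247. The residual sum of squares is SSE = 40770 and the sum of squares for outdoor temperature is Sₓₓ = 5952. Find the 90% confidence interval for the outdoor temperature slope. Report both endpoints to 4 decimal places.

(0.9396, 1.5544)

MSE = SSE/(n − 2) = 40770/198 = 205.909.
SE(b₁) = √(MSE/Sₓₓ) = √(205.909/5952) = 0.185997.
df = n − 2 = 198.
t* = t_{0.05, 198} = 1.652586.
Margin = t* × SE = 1.652586 × 0.185997 = 0.307376.
CI: 1.247 ± 0.307376 → (0.9396, 1.5544).
With 90% confidence, each one-unit increase in outdoor temperature is associated with a change of between 0.9396 and 1.5544 kWh/day in electricity consumption.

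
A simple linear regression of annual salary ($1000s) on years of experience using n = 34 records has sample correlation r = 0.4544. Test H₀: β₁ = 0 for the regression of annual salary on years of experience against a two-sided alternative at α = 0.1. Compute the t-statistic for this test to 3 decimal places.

t = r·√(n − 2)/√(1 − r²) = 0.4544·√32/√0.793521 = 2.886.
df = n − 2 = 32.
Two-sided p ≈ 0.0069, which is < 0.1, so reject H₀.
There is evidence of a linear association between years of experience and annual salary.

t = 2.886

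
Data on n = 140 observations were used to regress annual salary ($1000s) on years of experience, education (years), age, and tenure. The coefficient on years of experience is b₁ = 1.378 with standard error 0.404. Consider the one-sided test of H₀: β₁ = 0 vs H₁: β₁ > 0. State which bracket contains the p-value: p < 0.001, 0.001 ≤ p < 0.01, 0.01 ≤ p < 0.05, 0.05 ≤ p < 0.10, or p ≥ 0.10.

t = 1.378 / 0.404 = 3.411.
df = n − k − 1 = 140 − 4 − 1 = 135.
One-sided p = P(T_{135} > t) ≈ 0.0004.
So p < 0.001.

p < 0.001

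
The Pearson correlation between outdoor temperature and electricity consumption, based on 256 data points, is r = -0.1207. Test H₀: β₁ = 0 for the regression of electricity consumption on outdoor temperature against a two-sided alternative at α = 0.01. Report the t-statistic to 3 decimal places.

t = r·√(n − 2)/√(1 − r²) = -0.1207·√254/√0.985432 = -1.938.
df = n − 2 = 254.
Two-sided p ≈ 0.0538, which is ≥ 0.01, so fail to reject H₀.
The data do not give significant evidence of a linear association between outdoor temperature and electricity consumption.

t = -1.938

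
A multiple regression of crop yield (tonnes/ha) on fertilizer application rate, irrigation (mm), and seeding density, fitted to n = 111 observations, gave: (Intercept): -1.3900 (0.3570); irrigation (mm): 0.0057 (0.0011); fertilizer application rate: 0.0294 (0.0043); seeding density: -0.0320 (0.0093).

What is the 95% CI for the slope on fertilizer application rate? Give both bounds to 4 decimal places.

(0.0209, 0.0379)

Read off: b = 0.0294, SE = 0.0043 for fertilizer application rate.
df = n − k − 1 = 111 − 3 − 1 = 107.
t* = t_{0.025, 107} = 1.982383.
Margin = t* × SE = 1.982383 × 0.0043 = 0.008524.
CI: 0.0294 ± 0.008524 → (0.0209, 0.0379).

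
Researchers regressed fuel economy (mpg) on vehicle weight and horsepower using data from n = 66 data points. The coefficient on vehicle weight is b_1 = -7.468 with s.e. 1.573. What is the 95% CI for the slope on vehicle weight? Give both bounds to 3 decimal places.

df = n − k − 1 = 66 − 2 − 1 = 63.
t* = t_{0.025, 63} = 1.998341.
Margin = t* × SE = 1.998341 × 1.573 = 3.14339.
CI: -7.468 ± 3.14339 → (-10.611, -4.325).
With 95% confidence, each one-unit increase in vehicle weight is associated with a change of between -10.611 and -4.325 mpg in fuel economy, holding the other predictors fixed.

(-10.611, -4.325)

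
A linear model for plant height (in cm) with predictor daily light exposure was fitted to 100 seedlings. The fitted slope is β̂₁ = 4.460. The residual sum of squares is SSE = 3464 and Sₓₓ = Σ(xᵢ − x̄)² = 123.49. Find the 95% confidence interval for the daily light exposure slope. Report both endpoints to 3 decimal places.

MSE = SSE/(n − 2) = 3464/98 = 35.3469.
SE(β̂₁) = √(MSE/Sₓₓ) = √(35.3469/123.49) = 0.535008.
df = n − 2 = 98.
t* = t_{0.025, 98} = 1.984467.
Margin = t* × SE = 1.984467 × 0.535008 = 1.06171.
CI: 4.460 ± 1.06171 → (3.398, 5.522).
With 95% confidence, each one-unit increase in daily light exposure is associated with a change of between 3.398 and 5.522 cm in plant height.

(3.398, 5.522)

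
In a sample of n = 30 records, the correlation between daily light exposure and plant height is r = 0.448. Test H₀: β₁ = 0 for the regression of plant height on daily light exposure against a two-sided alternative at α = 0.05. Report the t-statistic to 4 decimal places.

t = r·√(n − 2)/√(1 − r²) = 0.448·√28/√0.799296 = 2.6516.
df = n − 2 = 28.
Two-sided p ≈ 0.0130, which is < 0.05, so reject H₀.
There is evidence of a linear association between daily light exposure and plant height.

t = 2.6516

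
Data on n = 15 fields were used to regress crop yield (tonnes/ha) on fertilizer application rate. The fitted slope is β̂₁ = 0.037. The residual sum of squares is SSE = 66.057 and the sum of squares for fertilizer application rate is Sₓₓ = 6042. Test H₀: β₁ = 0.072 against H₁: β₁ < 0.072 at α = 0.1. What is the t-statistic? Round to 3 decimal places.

MSE = SSE/(n − 2) = 66.057/13 = 5.08131.
SE(β̂₁) = √(MSE/Sₓₓ) = √(5.08131/6042) = 0.029.
t = (0.037 − 0.072) / 0.029 = -1.207.
df = n − 2 = 13.
One-sided p ≈ 0.1245, which is ≥ 0.1, so fail to reject H₀.
The data do not give significant evidence that the true slope on fertilizer application rate is below 0.072 tonnes/ha per unit.

t = -1.207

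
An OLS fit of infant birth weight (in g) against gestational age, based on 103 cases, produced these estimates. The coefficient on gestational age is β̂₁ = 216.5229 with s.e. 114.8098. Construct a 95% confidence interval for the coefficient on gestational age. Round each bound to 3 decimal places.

df = n − 2 = 103 − 2 = 101.
t* = t_{0.025, 101} = 1.983731.
Margin = t* × SE = 1.983731 × 114.8098 = 227.75176.
CI: 216.5229 ± 227.75176 → (-11.229, 444.275).
With 95% confidence, each one-unit increase in gestational age is associated with a change of between -11.229 and 444.275 g in infant birth weight.

(-11.229, 444.275)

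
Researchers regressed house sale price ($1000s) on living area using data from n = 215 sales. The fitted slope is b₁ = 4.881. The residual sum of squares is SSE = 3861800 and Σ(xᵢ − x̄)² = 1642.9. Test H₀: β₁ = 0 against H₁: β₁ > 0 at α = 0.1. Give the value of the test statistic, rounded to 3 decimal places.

MSE = SSE/(n − 2) = 3861800/213 = 18130.5.
SE(b₁) = √(MSE/Sₓₓ) = √(18130.5/1642.9) = 3.322.
t = 4.881 / 3.322 = 1.469.
df = n − 2 = 213.
One-sided p ≈ 0.0716, which is < 0.1, so reject H₀.
There is evidence that the true slope on living area is positive.

t = 1.469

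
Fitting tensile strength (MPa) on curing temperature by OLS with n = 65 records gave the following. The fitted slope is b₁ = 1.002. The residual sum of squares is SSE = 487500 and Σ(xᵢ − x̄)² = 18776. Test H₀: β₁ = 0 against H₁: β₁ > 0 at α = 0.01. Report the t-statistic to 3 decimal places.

MSE = SSE/(n − 2) = 487500/63 = 7738.1.
SE(b₁) = √(MSE/Sₓₓ) = √(7738.1/18776) = 0.641971.
t = 1.002 / 0.641971 = 1.561.
df = n − 2 = 63.
One-sided p ≈ 0.0618, which is ≥ 0.01, so fail to reject H₀.
The data do not give significant evidence that the true slope on curing temperature is positive.

t = 1.561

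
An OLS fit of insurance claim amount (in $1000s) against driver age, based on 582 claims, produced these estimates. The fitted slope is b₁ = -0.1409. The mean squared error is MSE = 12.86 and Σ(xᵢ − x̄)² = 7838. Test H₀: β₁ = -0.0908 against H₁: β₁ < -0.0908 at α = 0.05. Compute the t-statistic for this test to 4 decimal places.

t = -1.2369

SE(b₁) = √(MSE/Sₓₓ) = √(12.86/7838) = 0.0405059.
t = (-0.1409 − (-0.0908)) / 0.0405059 = -1.2369.
df = n − 2 = 580.
One-sided p ≈ 0.1083, which is ≥ 0.05, so fail to reject H₀.
The data do not give significant evidence that the true slope on driver age is below -0.0908 $1000s per unit.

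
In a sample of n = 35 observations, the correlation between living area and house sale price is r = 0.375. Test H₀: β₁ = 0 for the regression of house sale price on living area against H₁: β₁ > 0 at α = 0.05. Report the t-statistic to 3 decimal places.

t = r·√(n − 2)/√(1 − r²) = 0.375·√33/√0.859375 = 2.324.
df = n − 2 = 33.
One-sided p ≈ 0.0132, which is < 0.05, so reject H₀.
There is evidence of a linear association between living area and house sale price.

t = 2.324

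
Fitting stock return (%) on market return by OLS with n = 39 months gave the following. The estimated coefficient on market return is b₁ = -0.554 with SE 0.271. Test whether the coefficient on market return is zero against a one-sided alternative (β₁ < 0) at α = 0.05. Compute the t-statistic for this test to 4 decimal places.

t = -2.0443

H₀: β₁ = 0 vs H₁: β₁ < 0.
t = (b₁ − β₁⁰)/SE = -0.554 / 0.271 = -2.0443.
df = n − 2 = 39 − 2 = 37.
One-sided p ≈ 0.0240, which is < 0.05, so reject H₀.
There is evidence that the true slope on market return is negative.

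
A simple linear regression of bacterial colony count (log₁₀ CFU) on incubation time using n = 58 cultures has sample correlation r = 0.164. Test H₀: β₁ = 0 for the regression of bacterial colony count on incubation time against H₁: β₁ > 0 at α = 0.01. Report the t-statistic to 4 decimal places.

t = r·√(n − 2)/√(1 − r²) = 0.164·√56/√0.973104 = 1.2441.
df = n − 2 = 56.
One-sided p ≈ 0.1093, which is ≥ 0.01, so fail to reject H₀.
The data do not give significant evidence of a linear association between incubation time and bacterial colony count.

t = 1.2441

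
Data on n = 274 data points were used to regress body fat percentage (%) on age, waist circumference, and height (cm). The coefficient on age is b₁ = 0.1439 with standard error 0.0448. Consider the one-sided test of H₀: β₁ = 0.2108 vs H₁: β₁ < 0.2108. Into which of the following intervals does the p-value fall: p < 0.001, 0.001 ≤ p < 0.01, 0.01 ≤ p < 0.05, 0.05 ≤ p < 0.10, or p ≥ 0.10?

t = (0.1439 − 0.2108) / 0.0448 = -1.493.
df = n − k − 1 = 274 − 3 − 1 = 270.
One-sided p = P(T_{270} < t) ≈ 0.0683.
So 0.05 ≤ p < 0.10.

0.05 ≤ p < 0.10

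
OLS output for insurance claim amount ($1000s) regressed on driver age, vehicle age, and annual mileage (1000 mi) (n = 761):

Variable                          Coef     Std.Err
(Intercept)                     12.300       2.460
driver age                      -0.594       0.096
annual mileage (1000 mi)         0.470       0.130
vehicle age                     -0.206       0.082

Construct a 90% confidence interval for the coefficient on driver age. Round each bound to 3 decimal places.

Read off: b = -0.594, SE = 0.096 for driver age.
df = n − k − 1 = 761 − 3 − 1 = 757.
t* = t_{0.05, 757} = 1.646869.
Margin = t* × SE = 1.646869 × 0.096 = 0.15810.
CI: -0.594 ± 0.15810 → (-0.752, -0.436).

(-0.752, -0.436)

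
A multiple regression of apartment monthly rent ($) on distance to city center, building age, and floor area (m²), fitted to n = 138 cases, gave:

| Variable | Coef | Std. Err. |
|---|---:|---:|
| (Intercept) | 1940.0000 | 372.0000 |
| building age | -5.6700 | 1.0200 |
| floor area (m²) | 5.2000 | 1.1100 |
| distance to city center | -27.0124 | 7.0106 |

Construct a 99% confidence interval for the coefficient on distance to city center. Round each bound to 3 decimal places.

Read off: b = -27.0124, SE = 7.0106 for distance to city center.
df = n − k − 1 = 138 − 3 − 1 = 134.
t* = t_{0.005, 134} = 2.613017.
Margin = t* × SE = 2.613017 × 7.0106 = 18.31882.
CI: -27.0124 ± 18.31882 → (-45.331, -8.694).

(-45.331, -8.694)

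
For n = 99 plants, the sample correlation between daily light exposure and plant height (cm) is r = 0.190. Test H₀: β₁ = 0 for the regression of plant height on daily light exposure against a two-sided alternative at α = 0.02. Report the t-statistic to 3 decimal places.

t = 1.906

t = r·√(n − 2)/√(1 − r²) = 0.190·√97/√0.9639 = 1.906.
df = n − 2 = 97.
Two-sided p ≈ 0.0596, which is ≥ 0.02, so fail to reject H₀.
The data do not give significant evidence of a linear association between daily light exposure and plant height.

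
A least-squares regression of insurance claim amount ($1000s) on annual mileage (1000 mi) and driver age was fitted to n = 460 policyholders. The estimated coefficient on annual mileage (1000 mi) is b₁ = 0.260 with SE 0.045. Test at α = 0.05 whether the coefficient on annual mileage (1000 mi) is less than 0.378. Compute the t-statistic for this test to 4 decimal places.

H₀: β₁ = 0.378 vs H₁: β₁ < 0.378.
t = (b₁ − β₁⁰)/SE = (0.260 − 0.378) / 0.045 = -2.6222.
df = n − k − 1 = 460 − 2 − 1 = 457.
One-sided p ≈ 0.0045, which is < 0.05, so reject H₀.
There is evidence that the true slope on annual mileage (1000 mi) is below 0.378 $1000s per unit, holding the other predictors fixed.

t = -2.6222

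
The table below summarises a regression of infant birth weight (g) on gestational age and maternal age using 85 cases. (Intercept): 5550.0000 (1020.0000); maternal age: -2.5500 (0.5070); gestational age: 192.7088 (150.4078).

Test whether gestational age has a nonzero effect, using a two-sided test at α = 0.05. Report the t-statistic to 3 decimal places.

t = 1.281

Read off: b = 192.7088, SE = 150.4078 for gestational age.
H₀: β₁ = 0 vs H₁: β₁ ≠ 0.
t = 192.7088 / 150.4078 = 1.281.
df = n − k − 1 = 85 − 2 − 1 = 82.
Two-sided p ≈ 0.2037, which is ≥ 0.05, so fail to reject H₀.
The data do not give significant evidence of an association between gestational age and infant birth weight, after adjusting for the other predictors.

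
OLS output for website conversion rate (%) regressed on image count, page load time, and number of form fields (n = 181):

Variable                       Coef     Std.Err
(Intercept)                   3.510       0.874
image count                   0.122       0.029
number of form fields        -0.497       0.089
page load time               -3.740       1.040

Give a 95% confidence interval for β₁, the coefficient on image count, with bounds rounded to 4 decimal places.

Read off: b = 0.122, SE = 0.029 for image count.
df = n − k − 1 = 181 − 3 − 1 = 177.
t* = t_{0.025, 177} = 1.973457.
Margin = t* × SE = 1.973457 × 0.029 = 0.057230.
CI: 0.122 ± 0.057230 → (0.0648, 0.1792).

(0.0648, 0.1792)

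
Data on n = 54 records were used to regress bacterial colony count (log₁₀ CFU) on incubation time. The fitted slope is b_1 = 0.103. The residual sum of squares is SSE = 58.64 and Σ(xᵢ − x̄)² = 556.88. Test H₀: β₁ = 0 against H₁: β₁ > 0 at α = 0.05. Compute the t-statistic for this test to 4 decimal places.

t = 2.2889

MSE = SSE/(n − 2) = 58.64/52 = 1.12769.
SE(b_1) = √(MSE/Sₓₓ) = √(1.12769/556.88) = 0.0450002.
t = 0.103 / 0.0450002 = 2.2889.
df = n − 2 = 52.
One-sided p ≈ 0.0131, which is < 0.05, so reject H₀.
There is evidence that the true slope on incubation time is positive.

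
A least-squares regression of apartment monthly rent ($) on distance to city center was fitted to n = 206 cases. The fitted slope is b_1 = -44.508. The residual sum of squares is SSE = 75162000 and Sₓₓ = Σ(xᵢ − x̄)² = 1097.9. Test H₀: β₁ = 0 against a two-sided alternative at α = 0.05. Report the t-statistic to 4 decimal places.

MSE = SSE/(n − 2) = 75162000/204 = 368441.
SE(b_1) = √(MSE/Sₓₓ) = √(368441/1097.9) = 18.319.
t = -44.508 / 18.319 = -2.4296.
df = n − 2 = 204.
Two-sided p ≈ 0.0160, which is < 0.05, so reject H₀.
There is evidence that distance to city center is associated with apartment monthly rent.

t = -2.4296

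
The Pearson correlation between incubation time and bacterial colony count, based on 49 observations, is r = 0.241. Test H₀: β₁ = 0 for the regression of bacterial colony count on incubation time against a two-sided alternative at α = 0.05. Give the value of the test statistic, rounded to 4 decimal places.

t = 1.7024

t = r·√(n − 2)/√(1 − r²) = 0.241·√47/√0.941919 = 1.7024.
df = n − 2 = 47.
Two-sided p ≈ 0.0953, which is ≥ 0.05, so fail to reject H₀.
The data do not give significant evidence of a linear association between incubation time and bacterial colony count.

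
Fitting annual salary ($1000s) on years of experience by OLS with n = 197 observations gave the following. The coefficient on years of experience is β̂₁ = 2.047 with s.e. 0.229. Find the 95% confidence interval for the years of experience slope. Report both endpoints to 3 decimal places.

df = n − 2 = 197 − 2 = 195.
t* = t_{0.025, 195} = 1.972204.
Margin = t* × SE = 1.972204 × 0.229 = 0.45163.
CI: 2.047 ± 0.45163 → (1.595, 2.499).
With 95% confidence, each one-unit increase in years of experience is associated with a change of between 1.595 and 2.499 $1000s in annual salary.

(1.595, 2.499)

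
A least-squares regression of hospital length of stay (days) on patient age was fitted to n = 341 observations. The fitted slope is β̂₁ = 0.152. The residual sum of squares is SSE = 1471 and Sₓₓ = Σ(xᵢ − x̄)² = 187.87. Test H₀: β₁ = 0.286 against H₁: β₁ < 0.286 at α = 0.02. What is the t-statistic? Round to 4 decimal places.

MSE = SSE/(n − 2) = 1471/339 = 4.33923.
SE(β̂₁) = √(MSE/Sₓₓ) = √(4.33923/187.87) = 0.151977.
t = (0.152 − 0.286) / 0.151977 = -0.8817.
df = n − 2 = 339.
One-sided p ≈ 0.1893, which is ≥ 0.02, so fail to reject H₀.
The data do not give significant evidence that the true slope on patient age is below 0.286 days per unit.

t = -0.8817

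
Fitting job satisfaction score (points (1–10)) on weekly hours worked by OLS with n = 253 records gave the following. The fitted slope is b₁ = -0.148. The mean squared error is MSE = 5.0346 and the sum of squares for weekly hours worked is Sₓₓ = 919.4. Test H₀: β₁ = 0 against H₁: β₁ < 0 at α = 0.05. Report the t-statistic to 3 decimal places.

SE(b₁) = √(MSE/Sₓₓ) = √(5.0346/919.4) = 0.0739997.
t = -0.148 / 0.0739997 = -2.000.
df = n − 2 = 251.
One-sided p ≈ 0.0233, which is < 0.05, so reject H₀.
There is evidence that the true slope on weekly hours worked is negative.

t = -2.000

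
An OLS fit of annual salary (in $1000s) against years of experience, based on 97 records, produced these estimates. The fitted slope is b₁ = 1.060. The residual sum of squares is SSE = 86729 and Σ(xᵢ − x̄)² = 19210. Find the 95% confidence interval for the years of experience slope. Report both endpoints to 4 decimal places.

MSE = SSE/(n − 2) = 86729/95 = 912.937.
SE(b₁) = √(MSE/Sₓₓ) = √(912.937/19210) = 0.218.
df = n − 2 = 95.
t* = t_{0.025, 95} = 1.985251.
Margin = t* × SE = 1.985251 × 0.218 = 0.432785.
CI: 1.060 ± 0.432785 → (0.6272, 1.4928).
With 95% confidence, each one-unit increase in years of experience is associated with a change of between 0.6272 and 1.4928 $1000s in annual salary.

(0.6272, 1.4928)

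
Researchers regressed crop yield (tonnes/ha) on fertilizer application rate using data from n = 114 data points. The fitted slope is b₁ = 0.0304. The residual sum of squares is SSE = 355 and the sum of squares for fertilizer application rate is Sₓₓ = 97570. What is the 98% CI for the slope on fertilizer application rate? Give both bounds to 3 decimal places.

MSE = SSE/(n − 2) = 355/112 = 3.16964.
SE(b₁) = √(MSE/Sₓₓ) = √(3.16964/97570) = 0.00569963.
df = n − 2 = 112.
t* = t_{0.01, 112} = 2.360104.
Margin = t* × SE = 2.360104 × 0.00569963 = 0.01345.
CI: 0.0304 ± 0.01345 → (0.017, 0.044).
With 98% confidence, each one-unit increase in fertilizer application rate is associated with a change of between 0.017 and 0.044 tonnes/ha in crop yield.

(0.017, 0.044)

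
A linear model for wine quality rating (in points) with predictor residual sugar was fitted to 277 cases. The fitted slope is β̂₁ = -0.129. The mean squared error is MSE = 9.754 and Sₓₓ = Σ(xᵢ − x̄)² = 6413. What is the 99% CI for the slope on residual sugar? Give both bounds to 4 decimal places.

(-0.2302, -0.0278)

SE(β̂₁) = √(MSE/Sₓₓ) = √(9.754/6413) = 0.0389997.
df = n − 2 = 275.
t* = t_{0.005, 275} = 2.593825.
Margin = t* × SE = 2.593825 × 0.0389997 = 0.101158.
CI: -0.129 ± 0.101158 → (-0.2302, -0.0278).
With 99% confidence, each one-unit increase in residual sugar is associated with a change of between -0.2302 and -0.0278 points in wine quality rating.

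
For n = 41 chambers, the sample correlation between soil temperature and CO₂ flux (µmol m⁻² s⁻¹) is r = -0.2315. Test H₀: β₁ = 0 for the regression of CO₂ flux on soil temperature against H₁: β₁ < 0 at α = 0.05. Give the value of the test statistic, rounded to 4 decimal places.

t = r·√(n − 2)/√(1 − r²) = -0.2315·√39/√0.946408 = -1.4861.
df = n − 2 = 39.
One-sided p ≈ 0.0726, which is ≥ 0.05, so fail to reject H₀.
The data do not give significant evidence of a linear association between soil temperature and CO₂ flux.

t = -1.4861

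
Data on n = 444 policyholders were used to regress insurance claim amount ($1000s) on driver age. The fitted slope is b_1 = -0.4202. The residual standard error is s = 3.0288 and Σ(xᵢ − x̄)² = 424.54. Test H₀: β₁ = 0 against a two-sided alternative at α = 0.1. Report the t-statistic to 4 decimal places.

SE(b_1) = s/√Sₓₓ = 3.0288/√424.54 = 0.146998.
t = -0.4202 / 0.146998 = -2.8585.
df = n − 2 = 442.
Two-sided p ≈ 0.0045, which is < 0.1, so reject H₀.
There is evidence that driver age is associated with insurance claim amount.

t = -2.8585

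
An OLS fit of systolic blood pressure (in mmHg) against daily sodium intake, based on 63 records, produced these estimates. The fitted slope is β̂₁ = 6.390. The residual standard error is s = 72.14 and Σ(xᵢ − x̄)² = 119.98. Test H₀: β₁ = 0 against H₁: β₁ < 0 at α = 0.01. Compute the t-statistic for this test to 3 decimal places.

t = 0.970

SE(β̂₁) = s/√Sₓₓ = 72.14/√119.98 = 6.586.
t = 6.390 / 6.586 = 0.970.
df = n − 2 = 61.
One-sided p ≈ 0.8321, which is ≥ 0.01, so fail to reject H₀.
The data do not give significant evidence that the true slope on daily sodium intake is negative.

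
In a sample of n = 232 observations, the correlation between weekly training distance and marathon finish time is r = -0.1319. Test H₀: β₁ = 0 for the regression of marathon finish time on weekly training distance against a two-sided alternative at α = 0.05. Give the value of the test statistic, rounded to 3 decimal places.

t = r·√(n − 2)/√(1 − r²) = -0.1319·√230/√0.982602 = -2.018.
df = n − 2 = 230.
Two-sided p ≈ 0.0448, which is < 0.05, so reject H₀.
There is evidence of a linear association between weekly training distance and marathon finish time.

t = -2.018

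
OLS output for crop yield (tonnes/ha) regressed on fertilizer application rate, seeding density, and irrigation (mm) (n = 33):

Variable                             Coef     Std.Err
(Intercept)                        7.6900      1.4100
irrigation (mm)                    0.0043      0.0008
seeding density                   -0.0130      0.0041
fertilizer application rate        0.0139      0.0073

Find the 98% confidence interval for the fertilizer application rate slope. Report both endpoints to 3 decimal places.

Read off: b = 0.0139, SE = 0.0073 for fertilizer application rate.
df = n − k − 1 = 33 − 3 − 1 = 29.
t* = t_{0.01, 29} = 2.462021.
Margin = t* × SE = 2.462021 × 0.0073 = 0.01797.
CI: 0.0139 ± 0.01797 → (-0.004, 0.032).

(-0.004, 0.032)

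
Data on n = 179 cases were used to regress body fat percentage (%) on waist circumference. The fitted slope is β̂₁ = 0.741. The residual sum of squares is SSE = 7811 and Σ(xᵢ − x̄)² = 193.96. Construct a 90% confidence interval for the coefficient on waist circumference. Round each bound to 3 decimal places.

(-0.048, 1.530)

MSE = SSE/(n − 2) = 7811/177 = 44.1299.
SE(β̂₁) = √(MSE/Sₓₓ) = √(44.1299/193.96) = 0.476991.
df = n − 2 = 177.
t* = t_{0.05, 177} = 1.653508.
Margin = t* × SE = 1.653508 × 0.476991 = 0.78871.
CI: 0.741 ± 0.78871 → (-0.048, 1.530).
With 90% confidence, each one-unit increase in waist circumference is associated with a change of between -0.048 and 1.530 % in body fat percentage.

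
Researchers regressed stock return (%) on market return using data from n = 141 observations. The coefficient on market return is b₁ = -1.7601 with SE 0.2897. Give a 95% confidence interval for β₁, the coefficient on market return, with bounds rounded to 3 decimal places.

(-2.333, -1.187)

df = n − 2 = 141 − 2 = 139.
t* = t_{0.025, 139} = 1.977178.
Margin = t* × SE = 1.977178 × 0.2897 = 0.57279.
CI: -1.7601 ± 0.57279 → (-2.333, -1.187).
With 95% confidence, each one-unit increase in market return is associated with a change of between -2.333 and -1.187 % in stock return.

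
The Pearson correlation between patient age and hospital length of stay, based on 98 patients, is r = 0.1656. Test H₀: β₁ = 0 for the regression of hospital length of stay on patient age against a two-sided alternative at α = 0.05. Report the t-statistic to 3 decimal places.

t = r·√(n − 2)/√(1 − r²) = 0.1656·√96/√0.972577 = 1.645.
df = n − 2 = 96.
Two-sided p ≈ 0.1032, which is ≥ 0.05, so fail to reject H₀.
The data do not give significant evidence of a linear association between patient age and hospital length of stay.

t = 1.645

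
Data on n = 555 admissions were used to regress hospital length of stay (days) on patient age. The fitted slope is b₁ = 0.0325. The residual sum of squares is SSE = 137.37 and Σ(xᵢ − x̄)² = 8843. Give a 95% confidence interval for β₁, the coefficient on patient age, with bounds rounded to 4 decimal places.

(0.0221, 0.0429)

MSE = SSE/(n − 2) = 137.37/553 = 0.248409.
SE(b₁) = √(MSE/Sₓₓ) = √(0.248409/8843) = 0.00530009.
df = n − 2 = 553.
t* = t_{0.025, 553} = 1.964263.
Margin = t* × SE = 1.964263 × 0.00530009 = 0.010411.
CI: 0.0325 ± 0.010411 → (0.0221, 0.0429).
With 95% confidence, each one-unit increase in patient age is associated with a change of between 0.0221 and 0.0429 days in hospital length of stay.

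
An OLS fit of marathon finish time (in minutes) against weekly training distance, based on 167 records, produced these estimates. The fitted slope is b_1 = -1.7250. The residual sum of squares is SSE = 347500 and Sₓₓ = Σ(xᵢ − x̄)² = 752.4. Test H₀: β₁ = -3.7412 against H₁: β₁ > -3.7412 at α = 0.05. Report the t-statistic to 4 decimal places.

t = 1.2051

MSE = SSE/(n − 2) = 347500/165 = 2106.06.
SE(b_1) = √(MSE/Sₓₓ) = √(2106.06/752.4) = 1.67306.
t = (-1.7250 − (-3.7412)) / 1.67306 = 1.2051.
df = n − 2 = 165.
One-sided p ≈ 0.1149, which is ≥ 0.05, so fail to reject H₀.
The data do not give significant evidence that the true slope on weekly training distance exceeds -3.7412 minutes per unit.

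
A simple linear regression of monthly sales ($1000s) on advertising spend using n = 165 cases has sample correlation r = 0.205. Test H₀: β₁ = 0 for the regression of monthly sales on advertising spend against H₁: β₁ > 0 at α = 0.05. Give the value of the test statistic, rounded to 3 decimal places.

t = r·√(n − 2)/√(1 − r²) = 0.205·√163/√0.957975 = 2.674.
df = n − 2 = 163.
One-sided p ≈ 0.0041, which is < 0.05, so reject H₀.
There is evidence of a linear association between advertising spend and monthly sales.

t = 2.674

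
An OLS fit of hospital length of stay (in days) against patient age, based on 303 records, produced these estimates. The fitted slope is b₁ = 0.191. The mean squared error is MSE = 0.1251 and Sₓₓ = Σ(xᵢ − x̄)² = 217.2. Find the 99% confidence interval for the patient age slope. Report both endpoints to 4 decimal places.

(0.1288, 0.2532)

SE(b₁) = √(MSE/Sₓₓ) = √(0.1251/217.2) = 0.0239993.
df = n − 2 = 301.
t* = t_{0.005, 301} = 2.592261.
Margin = t* × SE = 2.592261 × 0.0239993 = 0.062212.
CI: 0.191 ± 0.062212 → (0.1288, 0.2532).
With 99% confidence, each one-unit increase in patient age is associated with a change of between 0.1288 and 0.2532 days in hospital length of stay.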